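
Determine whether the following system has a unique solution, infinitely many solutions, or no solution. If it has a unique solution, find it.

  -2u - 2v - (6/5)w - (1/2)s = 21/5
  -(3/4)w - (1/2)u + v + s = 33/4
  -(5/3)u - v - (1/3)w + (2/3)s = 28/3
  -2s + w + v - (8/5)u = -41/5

Row-reduce the augmented matrix:
R1 ← R1 / (-2).
R2 ← R2 + 1/2·R1.
R3 ← R3 + 5/3·R1.
R4 ← R4 + 8/5·R1.
R2 ← R2 / (3/2).
R1 ← R1 − 1·R2.
R3 ← R3 − 2/3·R2.
R4 ← R4 − 13/5·R2.
R3 ← R3 / (13/15).
R1 ← R1 − 9/10·R3.
R2 ← R2 + 3/10·R3.
R4 ← R4 − 137/50·R3.
R4 ← R4 / (-561/104).
R1 ← R1 + 115/104·R4.
R2 ← R2 − 99/104·R4.
R3 ← R3 − 35/52·R4.
Reading off the reduced rows gives u = -3, v = 0, w = -1, s = 6.

u = -3, v = 0, w = -1, s = 6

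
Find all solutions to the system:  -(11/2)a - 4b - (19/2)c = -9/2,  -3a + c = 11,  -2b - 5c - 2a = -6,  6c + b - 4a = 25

no solution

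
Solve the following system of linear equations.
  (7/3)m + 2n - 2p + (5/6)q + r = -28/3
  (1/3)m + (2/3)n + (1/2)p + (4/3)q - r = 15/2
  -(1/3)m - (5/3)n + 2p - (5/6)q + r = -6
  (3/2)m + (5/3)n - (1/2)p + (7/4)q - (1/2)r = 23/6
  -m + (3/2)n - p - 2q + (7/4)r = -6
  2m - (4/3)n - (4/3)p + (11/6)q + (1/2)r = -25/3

no solution

Row-reduce:
R1 ← R1 / (7/3).
R2 ← R2 − 1/3·R1.
R3 ← R3 + 1/3·R1.
R4 ← R4 − 3/2·R1.
R5 ← R5 + 1·R1.
R6 ← R6 − 2·R1.
R2 ← R2 / (8/21).
R1 ← R1 − 6/7·R2.
R3 ← R3 + 29/21·R2.
R4 ← R4 − 8/21·R2.
R5 ← R5 − 33/14·R2.
R6 ← R6 + 64/21·R2.
R3 ← R3 / (73/16).
R1 ← R1 + 21/8·R3.
R2 ← R2 − 33/16·R3.
R5 ← R5 + 215/32·R3.
R6 ← R6 − 20/3·R3.
Swap R4 and R5.
R4 ← R4 / (-272/73).
R1 ← R1 + 37/146·R4.
R2 ← R2 − 111/73·R4.
R3 ← R3 − 59/73·R4.
R6 ← R6 − 795/146·R4.
Swap R5 and R6.
R5 ← R5 / (249/128).
R1 ← R1 − 121/128·R5.
R2 ← R2 − 21/64·R5.
R3 ← R3 − 25/64·R5.
R4 ← R4 + 83/64·R5.
Row 6 reduces to 0 = 1, a contradiction. The system is inconsistent.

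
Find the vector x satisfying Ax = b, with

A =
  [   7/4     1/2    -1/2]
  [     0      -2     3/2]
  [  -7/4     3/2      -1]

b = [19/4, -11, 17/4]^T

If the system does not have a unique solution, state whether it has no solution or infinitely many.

Row-reduce:
R1 ← R1 / (7/4).
R3 ← R3 + 7/4·R1.
R2 ← R2 / (-2).
R1 ← R1 − 2/7·R2.
R3 ← R3 − 2·R2.
Row 3 reduces to 0 = -2, a contradiction. The system is inconsistent.

no solution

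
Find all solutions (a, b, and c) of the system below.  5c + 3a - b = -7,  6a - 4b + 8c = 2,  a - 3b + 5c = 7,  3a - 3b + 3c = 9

a = -1, b = -6, c = -2

Row-reduce the augmented matrix:
R1 ← R1 / (3).
R2 ← R2 − 6·R1.
R3 ← R3 − 1·R1.
R4 ← R4 − 3·R1.
R2 ← R2 / (-2).
R1 ← R1 + 1/3·R2.
R3 ← R3 + 8/3·R2.
R4 ← R4 + 2·R2.
R3 ← R3 / (6).
R1 ← R1 − 2·R3.
R2 ← R2 − 1·R3.
R4 reduces to 0 = 0, so the extra equation is consistent.
Reading off the reduced rows gives a = -1, b = -6, c = -2.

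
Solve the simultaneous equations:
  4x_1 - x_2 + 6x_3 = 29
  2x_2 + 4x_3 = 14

infinitely many solutions

Row-reduce:
R1 ← R1 / (4).
R2 ← R2 / (2).
R1 ← R1 + 1/4·R2.
Rank is 2 with 3 unknowns, leaving x_3 free.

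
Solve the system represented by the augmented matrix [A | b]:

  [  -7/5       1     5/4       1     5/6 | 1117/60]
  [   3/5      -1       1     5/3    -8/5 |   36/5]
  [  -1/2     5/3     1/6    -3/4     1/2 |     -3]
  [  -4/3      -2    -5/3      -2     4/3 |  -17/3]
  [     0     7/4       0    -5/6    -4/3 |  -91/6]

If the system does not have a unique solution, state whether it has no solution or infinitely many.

x_1 = -3, x_2 = -2, x_3 = 5, x_4 = 6, x_5 = 5

Row-reduce the augmented matrix:
R1 ← R1 / (-7/5).
R2 ← R2 − 3/5·R1.
R3 ← R3 + 1/2·R1.
R4 ← R4 + 4/3·R1.
R2 ← R2 / (-4/7).
R1 ← R1 + 5/7·R2.
R3 ← R3 − 55/42·R2.
R4 ← R4 + 62/21·R2.
R5 ← R5 − 7/4·R2.
R3 ← R3 / (311/96).
R1 ← R1 + 45/16·R3.
R2 ← R2 + 43/16·R3.
R4 ← R4 + 259/24·R3.
R5 ← R5 − 301/64·R3.
R4 ← R4 / (-4117/2799).
R1 ← R1 + 235/1866·R4.
R2 ← R2 + 1123/1866·R4.
R3 ← R3 − 1064/933·R4.
R5 ← R5 − 547/2488·R4.
R5 ← R5 / (-389147/247020).
R1 ← R1 + 14575/12351·R5.
R2 ← R2 − 45581/61755·R5.
R3 ← R3 + 139142/61755·R5.
R4 ← R4 − 25928/20585·R5.
Reading off the reduced rows gives x_1 = -3, x_2 = -2, x_3 = 5, x_4 = 6, x_5 = 5.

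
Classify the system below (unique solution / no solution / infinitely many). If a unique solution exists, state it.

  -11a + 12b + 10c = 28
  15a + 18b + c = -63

infinitely many solutions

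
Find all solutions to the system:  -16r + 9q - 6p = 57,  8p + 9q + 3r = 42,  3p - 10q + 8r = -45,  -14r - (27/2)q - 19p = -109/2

no solution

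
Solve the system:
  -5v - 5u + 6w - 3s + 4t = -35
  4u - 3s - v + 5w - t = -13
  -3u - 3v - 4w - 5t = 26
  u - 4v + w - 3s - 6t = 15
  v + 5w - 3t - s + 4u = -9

no solution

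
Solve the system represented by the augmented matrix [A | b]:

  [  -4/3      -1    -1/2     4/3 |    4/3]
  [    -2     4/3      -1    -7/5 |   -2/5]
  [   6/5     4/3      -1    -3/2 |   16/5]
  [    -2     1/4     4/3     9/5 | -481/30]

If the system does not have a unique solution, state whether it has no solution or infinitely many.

Row-reduce the augmented matrix:
R1 ← R1 / (-4/3).
R2 ← R2 + 2·R1.
R3 ← R3 − 6/5·R1.
R4 ← R4 + 2·R1.
R2 ← R2 / (17/6).
R1 ← R1 − 3/4·R2.
R3 ← R3 − 13/30·R2.
R4 ← R4 − 7/4·R2.
R3 ← R3 / (-24/17).
R1 ← R1 − 15/34·R3.
R2 ← R2 + 3/34·R3.
R4 ← R4 − 913/408·R3.
R4 ← R4 / (64763/28800).
R1 ← R1 + 1/32·R4.
R2 ← R2 + 971/800·R4.
R3 ← R3 + 187/1200·R4.
Reading off the reduced rows gives x_1 = 1, x_2 = -6, x_3 = -4, x_4 = -4.

x_1 = 1, x_2 = -6, x_3 = -4, x_4 = -4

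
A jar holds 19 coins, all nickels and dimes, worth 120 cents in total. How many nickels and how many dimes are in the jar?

Let n = nickels, d = dimes.
  n + d = 19
  5n + 10d = 120
From equation 1: n = 19 − d.
Substitute into equation 2 and solve: d = 5.
Then n = 14.

nickels: 14, dimes: 5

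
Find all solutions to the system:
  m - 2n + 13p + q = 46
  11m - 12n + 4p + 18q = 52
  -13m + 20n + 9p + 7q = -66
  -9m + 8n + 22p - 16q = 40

infinitely many solutions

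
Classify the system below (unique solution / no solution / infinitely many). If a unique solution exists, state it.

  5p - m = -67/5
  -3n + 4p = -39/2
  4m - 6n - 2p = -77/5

Row-reduce the augmented matrix:
R1 ← R1 / (-1).
R3 ← R3 − 4·R1.
R2 ← R2 / (-3).
R3 ← R3 + 6·R2.
R3 ← R3 / (10).
R1 ← R1 + 5·R3.
R2 ← R2 + 4/3·R3.
Reading off the reduced rows gives m = -8/5, n = 5/2, p = -3.

m = -8/5, n = 5/2, p = -3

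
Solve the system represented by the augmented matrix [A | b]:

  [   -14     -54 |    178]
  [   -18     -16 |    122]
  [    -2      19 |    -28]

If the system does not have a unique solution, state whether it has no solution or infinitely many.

Row-reduce the augmented matrix:
R1 ← R1 / (-14).
R2 ← R2 + 18·R1.
R3 ← R3 + 2·R1.
R2 ← R2 / (374/7).
R1 ← R1 − 27/7·R2.
R3 ← R3 − 187/7·R2.
R3 reduces to 0 = 0, so the extra equation is consistent.
Reading off the reduced rows gives x_1 = -5, x_2 = -2.

x_1 = -5, x_2 = -2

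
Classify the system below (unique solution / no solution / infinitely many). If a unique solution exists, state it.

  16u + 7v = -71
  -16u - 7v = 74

no solution

Row-reduce:
R1 ← R1 / (16).
R2 ← R2 + 16·R1.
Row 2 reduces to 0 = 3, a contradiction. The system is inconsistent.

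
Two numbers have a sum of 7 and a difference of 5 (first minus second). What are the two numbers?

Let x = first number, y = second number.
  x + y = 7
  x - y = 5
From equation 1: x = 7 − y.
Substitute into equation 2 and solve: y = 1.
Then x = 6.

first number: 6, second number: 1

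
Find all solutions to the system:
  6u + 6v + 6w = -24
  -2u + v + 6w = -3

Row-reduce:
R1 ← R1 / (6).
R2 ← R2 + 2·R1.
R2 ← R2 / (3).
R1 ← R1 − 1·R2.
Rank is 2 with 3 unknowns, leaving w free.

infinitely many solutions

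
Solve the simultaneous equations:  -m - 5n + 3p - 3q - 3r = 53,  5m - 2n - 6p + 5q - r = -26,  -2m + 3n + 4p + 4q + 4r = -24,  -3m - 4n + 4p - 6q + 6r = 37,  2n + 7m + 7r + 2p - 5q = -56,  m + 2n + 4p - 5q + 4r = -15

Row-reduce the augmented matrix:
R1 ← R1 / (-1).
R2 ← R2 − 5·R1.
R3 ← R3 + 2·R1.
R4 ← R4 + 3·R1.
R5 ← R5 − 7·R1.
R6 ← R6 − 1·R1.
R2 ← R2 / (-27).
R1 ← R1 − 5·R2.
R3 ← R3 − 13·R2.
R4 ← R4 − 11·R2.
R5 ← R5 + 33·R2.
R6 ← R6 + 3·R2.
R3 ← R3 / (7/3).
R1 ← R1 + 4/3·R3.
R2 ← R2 + 1/3·R3.
R4 ← R4 + 4/3·R3.
R5 ← R5 − 12·R3.
R6 ← R6 − 6·R3.
R4 ← R4 / (17/9).
R1 ← R1 − 37/9·R4.
R2 ← R2 − 10/9·R4.
R3 ← R3 − 20/9·R4.
R5 ← R5 + 364/9·R4.
R6 ← R6 + 182/9·R4.
R5 ← R5 / (24210/119).
R1 ← R1 + 2376/119·R5.
R2 ← R2 + 576/119·R5.
R3 ← R3 + 1254/119·R5.
R4 ← R4 − 617/119·R5.
R6 ← R6 − 12105/119·R5.
R6 reduces to 0 = 0, so the extra equation is consistent.
Reading off the reduced rows gives m = -5, n = -6, p = 1, q = -2, r = -3.

m = -5, n = -6, p = 1, q = -2, r = -3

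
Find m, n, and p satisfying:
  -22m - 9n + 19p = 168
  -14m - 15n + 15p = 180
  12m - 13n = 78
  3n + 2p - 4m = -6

m = 0, n = -6, p = 6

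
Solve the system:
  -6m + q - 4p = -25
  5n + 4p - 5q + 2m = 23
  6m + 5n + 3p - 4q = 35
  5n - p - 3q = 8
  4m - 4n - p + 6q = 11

no solution

Row-reduce:
R1 ← R1 / (-6).
R2 ← R2 − 2·R1.
R3 ← R3 − 6·R1.
R5 ← R5 − 4·R1.
R2 ← R2 / (5).
R3 ← R3 − 5·R2.
R4 ← R4 − 5·R2.
R5 ← R5 + 4·R2.
R3 ← R3 / (-11/3).
R1 ← R1 − 2/3·R3.
R2 ← R2 − 8/15·R3.
R4 ← R4 + 11/3·R3.
R5 ← R5 + 23/15·R3.
Swap R4 and R5.
R4 ← R4 / (123/55).
R1 ← R1 − 3/22·R4.
R2 ← R2 + 38/55·R4.
R3 ← R3 + 5/11·R4.
Row 5 reduces to 0 = -2, a contradiction. The system is inconsistent.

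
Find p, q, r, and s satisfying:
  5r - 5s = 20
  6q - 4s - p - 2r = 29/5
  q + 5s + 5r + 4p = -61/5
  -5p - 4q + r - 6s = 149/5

p = -3, q = -1/5, r = 2, s = -2

Row-reduce the augmented matrix:
Swap R1 and R2.
R1 ← R1 / (-1).
R3 ← R3 − 4·R1.
R4 ← R4 + 5·R1.
Swap R2 and R3.
R2 ← R2 / (25).
R1 ← R1 + 6·R2.
R4 ← R4 + 34·R2.
R3 ← R3 / (5).
R1 ← R1 − 32/25·R3.
R2 ← R2 + 3/25·R3.
R4 ← R4 − 173/25·R3.
R4 ← R4 / (149/25).
R1 ← R1 − 66/25·R4.
R2 ← R2 + 14/25·R4.
R3 ← R3 + 1·R4.
Reading off the reduced rows gives p = -3, q = -1/5, r = 2, s = -2.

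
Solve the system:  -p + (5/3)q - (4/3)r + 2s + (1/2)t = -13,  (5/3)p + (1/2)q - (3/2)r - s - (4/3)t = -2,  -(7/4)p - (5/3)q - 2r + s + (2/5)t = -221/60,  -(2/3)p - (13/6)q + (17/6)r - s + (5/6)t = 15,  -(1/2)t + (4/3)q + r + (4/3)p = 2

infinitely many solutions

Row-reduce:
R1 ← R1 / (-1).
R2 ← R2 − 5/3·R1.
R3 ← R3 + 7/4·R1.
R4 ← R4 + 2/3·R1.
R5 ← R5 − 4/3·R1.
R2 ← R2 / (59/18).
R1 ← R1 + 5/3·R2.
R3 ← R3 + 55/12·R2.
R4 ← R4 + 59/18·R2.
R5 ← R5 − 32/9·R2.
R3 ← R3 / (-3449/708).
R1 ← R1 + 33/59·R3.
R2 ← R2 + 67/59·R3.
R5 ← R5 − 577/177·R3.
Swap R4 and R5.
R4 ← R4 / (2228/3449).
R1 ← R1 + 3108/3449·R4.
R2 ← R2 − 1842/3449·R4.
R3 ← R3 + 540/3449·R4.
Rank is 4 with 5 unknowns, leaving t free.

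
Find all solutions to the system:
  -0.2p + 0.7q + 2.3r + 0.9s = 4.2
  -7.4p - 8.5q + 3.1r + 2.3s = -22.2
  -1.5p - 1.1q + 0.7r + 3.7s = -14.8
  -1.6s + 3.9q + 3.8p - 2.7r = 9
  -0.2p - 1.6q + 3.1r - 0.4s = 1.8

p = -2, q = 4, r = 2, s = -4

Row-reduce the augmented matrix:
R1 ← R1 / (-1/5).
R2 ← R2 + 37/5·R1.
R3 ← R3 + 3/2·R1.
R4 ← R4 − 19/5·R1.
R5 ← R5 + 1/5·R1.
R2 ← R2 / (-172/5).
R1 ← R1 + 7/2·R2.
R3 ← R3 + 127/20·R2.
R4 ← R4 − 86/5·R2.
R5 ← R5 + 23/10·R2.
R3 ← R3 / (-2431/1720).
R1 ← R1 + 543/172·R3.
R2 ← R2 − 205/86·R3.
R5 ← R5 − 5403/860·R3.
Swap R4 and R5.
R4 ← R4 / (615123/48620).
R1 ← R1 + 17783/2431·R4.
R2 ← R2 − 26295/4862·R4.
R3 ← R3 + 9193/4862·R4.
R5 reduces to 0 = 0, so the extra equation is consistent.
Reading off the reduced rows gives p = -2, q = 4, r = 2, s = -4.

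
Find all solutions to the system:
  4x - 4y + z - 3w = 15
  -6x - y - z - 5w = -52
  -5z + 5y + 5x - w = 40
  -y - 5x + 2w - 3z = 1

Row-reduce the augmented matrix:
R1 ← R1 / (4).
R2 ← R2 + 6·R1.
R3 ← R3 − 5·R1.
R4 ← R4 + 5·R1.
R2 ← R2 / (-7).
R1 ← R1 + 1·R2.
R3 ← R3 − 10·R2.
R4 ← R4 + 6·R2.
R3 ← R3 / (-155/28).
R1 ← R1 − 5/28·R3.
R2 ← R2 + 1/14·R3.
R4 ← R4 + 61/28·R3.
R4 ← R4 / (1651/155).
R1 ← R1 − 8/31·R4.
R2 ← R2 − 232/155·R4.
R3 ← R3 − 303/155·R4.
Reading off the reduced rows gives x = 6, y = -3, z = -6, w = 5.

x = 6, y = -3, z = -6, w = 5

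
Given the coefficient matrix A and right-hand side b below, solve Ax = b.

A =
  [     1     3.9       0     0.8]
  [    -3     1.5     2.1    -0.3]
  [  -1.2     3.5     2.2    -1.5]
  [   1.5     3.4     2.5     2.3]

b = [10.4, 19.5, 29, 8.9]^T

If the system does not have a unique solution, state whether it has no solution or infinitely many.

Row-reduce the augmented matrix:
R2 ← R2 + 3·R1.
R3 ← R3 + 6/5·R1.
R4 ← R4 − 3/2·R1.
R2 ← R2 / (66/5).
R1 ← R1 − 39/10·R2.
R3 ← R3 − 409/50·R2.
R4 ← R4 + 49/20·R2.
R3 ← R3 / (1977/2200).
R1 ← R1 + 273/440·R3.
R2 ← R2 − 7/44·R3.
R4 ← R4 − 2543/880·R3.
R4 ← R4 / (58607/7908).
R1 ← R1 + 1439/1318·R4.
R2 ← R2 − 959/1977·R4.
R3 ← R3 + 4051/1977·R4.
Reading off the reduced rows gives x_1 = -2, x_2 = 4, x_3 = 3, x_4 = -4.

x_1 = -2, x_2 = 4, x_3 = 3, x_4 = -4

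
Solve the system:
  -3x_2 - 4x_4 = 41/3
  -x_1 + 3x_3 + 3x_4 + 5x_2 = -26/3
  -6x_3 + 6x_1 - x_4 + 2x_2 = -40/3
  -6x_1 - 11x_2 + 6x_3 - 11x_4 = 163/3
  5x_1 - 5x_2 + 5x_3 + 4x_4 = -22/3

Row-reduce the augmented matrix:
Swap R1 and R2.
R1 ← R1 / (-1).
R3 ← R3 − 6·R1.
R4 ← R4 + 6·R1.
R5 ← R5 − 5·R1.
R2 ← R2 / (-3).
R1 ← R1 + 5·R2.
R3 ← R3 − 32·R2.
R4 ← R4 + 41·R2.
R5 ← R5 − 20·R2.
R3 ← R3 / (12).
R1 ← R1 + 3·R3.
R4 ← R4 + 12·R3.
R5 ← R5 − 20·R3.
Swap R4 and R5.
R4 ← R4 / (316/9).
R1 ← R1 + 11/4·R4.
R2 ← R2 − 4/3·R4.
R3 ← R3 + 77/36·R4.
R5 reduces to 0 = 0, so the extra equation is consistent.
Reading off the reduced rows gives x_1 = -4/3, x_2 = -1, x_3 = 1, x_4 = -8/3.

x_1 = -4/3, x_2 = -1, x_3 = 1, x_4 = -8/3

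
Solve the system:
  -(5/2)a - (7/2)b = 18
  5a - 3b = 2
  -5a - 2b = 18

Row-reduce:
R1 ← R1 / (-5/2).
R2 ← R2 − 5·R1.
R3 ← R3 + 5·R1.
R2 ← R2 / (-10).
R1 ← R1 − 7/5·R2.
R3 ← R3 − 5·R2.
Row 3 reduces to 0 = 1, a contradiction. The system is inconsistent.

no solution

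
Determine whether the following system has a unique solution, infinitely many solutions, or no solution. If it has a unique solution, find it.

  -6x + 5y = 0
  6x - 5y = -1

Row-reduce:
R1 ← R1 / (-6).
R2 ← R2 − 6·R1.
Row 2 reduces to 0 = -1, a contradiction. The system is inconsistent.

no solution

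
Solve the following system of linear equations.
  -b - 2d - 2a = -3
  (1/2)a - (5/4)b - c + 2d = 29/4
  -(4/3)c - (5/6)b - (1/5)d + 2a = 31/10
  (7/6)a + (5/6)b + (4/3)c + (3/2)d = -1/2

a = 0, b = -1, c = -2, d = 2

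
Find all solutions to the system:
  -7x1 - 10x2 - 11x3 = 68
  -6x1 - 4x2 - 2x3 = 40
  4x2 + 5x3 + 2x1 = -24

infinitely many solutions

Row-reduce:
R1 ← R1 / (-7).
R2 ← R2 + 6·R1.
R3 ← R3 − 2·R1.
R2 ← R2 / (32/7).
R1 ← R1 − 10/7·R2.
R3 ← R3 − 8/7·R2.
Rank is 2 with 3 unknowns, leaving x3 free.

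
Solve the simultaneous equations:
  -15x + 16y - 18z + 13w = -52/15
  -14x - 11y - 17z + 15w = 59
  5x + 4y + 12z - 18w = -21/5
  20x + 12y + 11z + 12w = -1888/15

x = -5/3, y = -8/3, z = -8/3, w = -13/5

Row-reduce the augmented matrix:
R1 ← R1 / (-15).
R2 ← R2 + 14·R1.
R3 ← R3 − 5·R1.
R4 ← R4 − 20·R1.
R2 ← R2 / (-389/15).
R1 ← R1 + 16/15·R2.
R3 ← R3 − 28/3·R2.
R4 ← R4 − 100/3·R2.
R3 ← R3 / (2306/389).
R1 ← R1 − 470/389·R3.
R2 ← R2 − 3/389·R3.
R4 ← R4 + 5157/389·R3.
R4 ← R4 / (10981/2306).
R1 ← R1 − 1834/1153·R4.
R2 ← R2 + 217/2306·R4.
R3 ← R3 + 4915/2306·R4.
Reading off the reduced rows gives x = -5/3, y = -8/3, z = -8/3, w = -13/5.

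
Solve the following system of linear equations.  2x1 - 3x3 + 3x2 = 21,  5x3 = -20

infinitely many solutions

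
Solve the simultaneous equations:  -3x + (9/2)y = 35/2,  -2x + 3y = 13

no solution

Row-reduce:
R1 ← R1 / (-3).
R2 ← R2 + 2·R1.
Row 2 reduces to 0 = 4/3, a contradiction. The system is inconsistent.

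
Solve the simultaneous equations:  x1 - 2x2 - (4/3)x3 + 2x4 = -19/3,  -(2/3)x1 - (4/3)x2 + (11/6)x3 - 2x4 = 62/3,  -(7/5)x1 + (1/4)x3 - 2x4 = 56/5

Row-reduce:
R2 ← R2 + 2/3·R1.
R3 ← R3 + 7/5·R1.
R2 ← R2 / (-8/3).
R1 ← R1 + 2·R2.
R3 ← R3 + 14/5·R2.
R3 ← R3 / (-313/120).
R1 ← R1 + 49/24·R3.
R2 ← R2 + 17/48·R3.
Rank is 3 with 4 unknowns, leaving x4 free.

infinitely many solutions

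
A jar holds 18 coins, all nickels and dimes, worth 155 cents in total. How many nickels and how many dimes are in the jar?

Let n = nickels, d = dimes.
  d + n = 18
  5n + 10d = 155
From equation 1: n = 18 − d.
Substitute into equation 2 and solve: d = 13.
Then n = 5.

nickels: 5, dimes: 13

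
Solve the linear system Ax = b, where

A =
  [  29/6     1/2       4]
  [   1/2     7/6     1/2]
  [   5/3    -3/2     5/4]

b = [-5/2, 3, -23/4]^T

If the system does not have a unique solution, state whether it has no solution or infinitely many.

infinitely many solutions

Row-reduce:
R1 ← R1 / (29/6).
R2 ← R2 − 1/2·R1.
R3 ← R3 − 5/3·R1.
R2 ← R2 / (97/87).
R1 ← R1 − 3/29·R2.
R3 ← R3 + 97/58·R2.
Rank is 2 with 3 unknowns, leaving x_3 free.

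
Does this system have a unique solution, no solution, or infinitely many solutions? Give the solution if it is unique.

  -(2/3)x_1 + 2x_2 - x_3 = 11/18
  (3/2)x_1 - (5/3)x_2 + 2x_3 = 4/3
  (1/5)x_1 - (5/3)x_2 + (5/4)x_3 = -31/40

Row-reduce the augmented matrix:
R1 ← R1 / (-2/3).
R2 ← R2 − 3/2·R1.
R3 ← R3 − 1/5·R1.
R2 ← R2 / (17/6).
R1 ← R1 + 3·R2.
R3 ← R3 + 16/15·R2.
R3 ← R3 / (291/340).
R1 ← R1 − 21/17·R3.
R2 ← R2 + 3/34·R3.
Reading off the reduced rows gives x_1 = 4/3, x_2 = 1, x_3 = 1/2.

x_1 = 4/3, x_2 = 1, x_3 = 1/2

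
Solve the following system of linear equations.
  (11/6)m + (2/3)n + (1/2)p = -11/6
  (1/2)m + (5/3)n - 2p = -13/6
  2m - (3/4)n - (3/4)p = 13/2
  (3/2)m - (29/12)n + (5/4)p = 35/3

no solution

Row-reduce:
R1 ← R1 / (11/6).
R2 ← R2 − 1/2·R1.
R3 ← R3 − 2·R1.
R4 ← R4 − 3/2·R1.
R2 ← R2 / (49/33).
R1 ← R1 − 4/11·R2.
R3 ← R3 + 65/44·R2.
R4 ← R4 + 391/132·R2.
R3 ← R3 / (-1341/392).
R1 ← R1 − 39/49·R3.
R2 ← R2 + 141/98·R3.
R4 ← R4 + 1341/392·R3.
Row 4 reduces to 0 = 3, a contradiction. The system is inconsistent.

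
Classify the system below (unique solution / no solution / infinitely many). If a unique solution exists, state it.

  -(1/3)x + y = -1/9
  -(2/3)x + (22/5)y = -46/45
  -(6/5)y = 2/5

x = -2/3, y = -1/3

Row-reduce the augmented matrix:
R1 ← R1 / (-1/3).
R2 ← R2 + 2/3·R1.
R2 ← R2 / (12/5).
R1 ← R1 + 3·R2.
R3 ← R3 + 6/5·R2.
R3 reduces to 0 = 0, so the extra equation is consistent.
Reading off the reduced rows gives x = -2/3, y = -1/3.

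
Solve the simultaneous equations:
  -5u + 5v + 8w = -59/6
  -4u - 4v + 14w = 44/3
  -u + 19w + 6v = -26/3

Row-reduce the augmented matrix:
R1 ← R1 / (-5).
R2 ← R2 + 4·R1.
R3 ← R3 + 1·R1.
R2 ← R2 / (-8).
R1 ← R1 + 1·R2.
R3 ← R3 − 5·R2.
R3 ← R3 / (443/20).
R1 ← R1 + 51/20·R3.
R2 ← R2 + 19/20·R3.
Reading off the reduced rows gives u = 0, v = -5/2, w = 1/3.

u = 0, v = -5/2, w = 1/3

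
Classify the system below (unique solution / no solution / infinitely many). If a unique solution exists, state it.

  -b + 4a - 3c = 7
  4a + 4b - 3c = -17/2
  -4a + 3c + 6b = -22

no solution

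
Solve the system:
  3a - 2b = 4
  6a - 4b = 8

Row-reduce:
R1 ← R1 / (3).
R2 ← R2 − 6·R1.
Rank is 1 with 2 unknowns, leaving b free.

infinitely many solutions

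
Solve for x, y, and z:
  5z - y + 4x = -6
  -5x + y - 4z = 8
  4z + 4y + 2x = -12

x = -2, y = -2, z = 0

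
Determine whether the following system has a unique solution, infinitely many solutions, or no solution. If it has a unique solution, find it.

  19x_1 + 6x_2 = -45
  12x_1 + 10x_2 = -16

Row-reduce the augmented matrix:
R1 ← R1 / (19).
R2 ← R2 − 12·R1.
R2 ← R2 / (118/19).
R1 ← R1 − 6/19·R2.
Reading off the reduced rows gives x_1 = -3, x_2 = 2.

x_1 = -3, x_2 = 2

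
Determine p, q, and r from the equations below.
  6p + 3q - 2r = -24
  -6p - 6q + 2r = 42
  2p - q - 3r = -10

Row-reduce the augmented matrix:
R1 ← R1 / (6).
R2 ← R2 + 6·R1.
R3 ← R3 − 2·R1.
R2 ← R2 / (-3).
R1 ← R1 − 1/2·R2.
R3 ← R3 + 2·R2.
R3 ← R3 / (-7/3).
R1 ← R1 + 1/3·R3.
Reading off the reduced rows gives p = 1, q = -6, r = 6.

p = 1, q = -6, r = 6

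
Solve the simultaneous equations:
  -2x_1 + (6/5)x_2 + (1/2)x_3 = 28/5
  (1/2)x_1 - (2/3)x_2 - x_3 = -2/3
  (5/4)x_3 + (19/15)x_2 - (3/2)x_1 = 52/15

Row-reduce:
R1 ← R1 / (-2).
R2 ← R2 − 1/2·R1.
R3 ← R3 + 3/2·R1.
R2 ← R2 / (-11/30).
R1 ← R1 + 3/5·R2.
R3 ← R3 − 11/30·R2.
Rank is 2 with 3 unknowns, leaving x_3 free.

infinitely many solutions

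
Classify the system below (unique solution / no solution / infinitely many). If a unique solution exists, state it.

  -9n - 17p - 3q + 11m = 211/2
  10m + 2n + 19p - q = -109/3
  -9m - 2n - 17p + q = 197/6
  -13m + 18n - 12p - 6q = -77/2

m = 5/2, n = -8/3, p = -3, q = -1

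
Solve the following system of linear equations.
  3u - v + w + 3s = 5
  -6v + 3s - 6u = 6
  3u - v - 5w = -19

infinitely many solutions

Row-reduce:
R1 ← R1 / (3).
R2 ← R2 + 6·R1.
R3 ← R3 − 3·R1.
R2 ← R2 / (-8).
R1 ← R1 + 1/3·R2.
R3 ← R3 / (-6).
R1 ← R1 − 1/4·R3.
R2 ← R2 + 1/4·R3.
Rank is 3 with 4 unknowns, leaving s free.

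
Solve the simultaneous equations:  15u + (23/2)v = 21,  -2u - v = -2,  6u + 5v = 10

no solution

Row-reduce:
R1 ← R1 / (15).
R2 ← R2 + 2·R1.
R3 ← R3 − 6·R1.
R2 ← R2 / (8/15).
R1 ← R1 − 23/30·R2.
R3 ← R3 − 2/5·R2.
Row 3 reduces to 0 = 1, a contradiction. The system is inconsistent.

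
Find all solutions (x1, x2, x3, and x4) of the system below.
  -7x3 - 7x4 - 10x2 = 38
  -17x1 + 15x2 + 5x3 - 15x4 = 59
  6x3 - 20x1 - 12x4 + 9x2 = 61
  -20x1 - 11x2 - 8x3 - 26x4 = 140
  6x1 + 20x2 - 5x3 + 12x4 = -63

no solution

Row-reduce:
Swap R1 and R2.
R1 ← R1 / (-17).
R3 ← R3 + 20·R1.
R4 ← R4 + 20·R1.
R5 ← R5 − 6·R1.
R2 ← R2 / (-10).
R1 ← R1 + 15/17·R2.
R3 ← R3 + 147/17·R2.
R4 ← R4 + 487/17·R2.
R5 ← R5 − 430/17·R2.
R3 ← R3 / (1049/170).
R1 ← R1 − 11/34·R3.
R2 ← R2 − 7/10·R3.
R4 ← R4 − 1049/170·R3.
R5 ← R5 + 356/17·R3.
Swap R4 and R5.
R4 ← R4 / (30113/1049).
R1 ← R1 − 930/1049·R4.
R2 ← R2 + 658/1049·R4.
R3 ← R3 − 1989/1049·R4.
Row 5 reduces to 0 = 3, a contradiction. The system is inconsistent.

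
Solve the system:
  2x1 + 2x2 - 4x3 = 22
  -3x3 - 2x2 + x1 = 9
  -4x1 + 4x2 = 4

Row-reduce the augmented matrix:
R1 ← R1 / (2).
R2 ← R2 − 1·R1.
R3 ← R3 + 4·R1.
R2 ← R2 / (-3).
R1 ← R1 − 1·R2.
R3 ← R3 − 8·R2.
R3 ← R3 / (-32/3).
R1 ← R1 + 7/3·R3.
R2 ← R2 − 1/3·R3.
Reading off the reduced rows gives x1 = 1, x2 = 2, x3 = -4.

x1 = 1, x2 = 2, x3 = -4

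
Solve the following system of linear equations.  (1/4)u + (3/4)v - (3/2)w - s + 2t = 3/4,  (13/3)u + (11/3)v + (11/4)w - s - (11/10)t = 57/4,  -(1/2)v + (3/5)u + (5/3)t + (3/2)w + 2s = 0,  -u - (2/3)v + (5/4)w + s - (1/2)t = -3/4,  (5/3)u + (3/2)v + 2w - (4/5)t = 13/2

no solution

Row-reduce:
R1 ← R1 / (1/4).
R2 ← R2 − 13/3·R1.
R3 ← R3 − 3/5·R1.
R4 ← R4 + 1·R1.
R5 ← R5 − 5/3·R1.
R2 ← R2 / (-28/3).
R1 ← R1 − 3·R2.
R3 ← R3 + 23/10·R2.
R4 ← R4 − 7/3·R2.
R5 ← R5 + 7/2·R2.
R3 ← R3 / (-2223/1120).
R1 ← R1 − 363/112·R3.
R2 ← R2 + 345/112·R3.
R4 ← R4 − 39/16·R3.
R5 ← R5 − 39/32·R3.
R4 ← R4 / (88/57).
R1 ← R1 − 460/247·R4.
R2 ← R2 + 576/247·R4.
R3 ← R3 + 140/741·R4.
R5 ← R5 − 44/57·R4.
Row 5 reduces to 0 = -1/4, a contradiction. The system is inconsistent.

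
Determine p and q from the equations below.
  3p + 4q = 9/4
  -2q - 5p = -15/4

p = 3/4, q = 0

Row-reduce the augmented matrix:
R1 ← R1 / (3).
R2 ← R2 + 5·R1.
R2 ← R2 / (14/3).
R1 ← R1 − 4/3·R2.
Reading off the reduced rows gives p = 3/4, q = 0.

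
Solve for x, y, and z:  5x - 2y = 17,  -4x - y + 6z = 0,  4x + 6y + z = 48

x = 5, y = 4, z = 4

Row-reduce the augmented matrix:
R1 ← R1 / (5).
R2 ← R2 + 4·R1.
R3 ← R3 − 4·R1.
R2 ← R2 / (-13/5).
R1 ← R1 + 2/5·R2.
R3 ← R3 − 38/5·R2.
R3 ← R3 / (241/13).
R1 ← R1 + 12/13·R3.
R2 ← R2 + 30/13·R3.
Reading off the reduced rows gives x = 5, y = 4, z = 4.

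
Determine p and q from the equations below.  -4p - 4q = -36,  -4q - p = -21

p = 5, q = 4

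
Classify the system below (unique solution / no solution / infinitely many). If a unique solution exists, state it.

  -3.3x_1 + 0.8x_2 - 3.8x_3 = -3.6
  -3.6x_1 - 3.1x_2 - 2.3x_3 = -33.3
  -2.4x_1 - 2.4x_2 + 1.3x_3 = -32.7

Row-reduce the augmented matrix:
R1 ← R1 / (-33/10).
R2 ← R2 + 18/5·R1.
R3 ← R3 + 12/5·R1.
R2 ← R2 / (-437/110).
R1 ← R1 + 8/33·R2.
R3 ← R3 + 164/55·R2.
R3 ← R3 / (2341/874).
R1 ← R1 − 454/437·R3.
R2 ← R2 + 203/437·R3.
Reading off the reduced rows gives x_1 = 6, x_2 = 6, x_3 = -3.

x_1 = 6, x_2 = 6, x_3 = -3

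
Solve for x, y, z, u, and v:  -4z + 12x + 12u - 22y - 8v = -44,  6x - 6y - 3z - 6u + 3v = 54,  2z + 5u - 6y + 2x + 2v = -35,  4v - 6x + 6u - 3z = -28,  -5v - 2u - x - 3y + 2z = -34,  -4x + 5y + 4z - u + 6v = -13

x = 6, y = 4, z = -6, u = -3, v = 2

Row-reduce the augmented matrix:
R1 ← R1 / (12).
R2 ← R2 − 6·R1.
R3 ← R3 − 2·R1.
R4 ← R4 + 6·R1.
R5 ← R5 + 1·R1.
R6 ← R6 + 4·R1.
R2 ← R2 / (5).
R1 ← R1 + 11/6·R2.
R3 ← R3 + 7/3·R2.
R4 ← R4 + 11·R2.
R5 ← R5 + 29/6·R2.
R6 ← R6 + 7/3·R2.
R3 ← R3 / (11/5).
R1 ← R1 + 7/10·R3.
R2 ← R2 + 1/5·R3.
R4 ← R4 + 36/5·R3.
R5 ← R5 − 7/10·R3.
R6 ← R6 − 11/5·R3.
R4 ← R4 / (-252/11).
R1 ← R1 + 93/22·R4.
R2 ← R2 + 29/11·R4.
R3 ← R3 + 13/11·R4.
R5 ← R5 + 259/22·R4.
R5 ← R5 / (-1441/72).
R1 ← R1 + 475/168·R5.
R2 ← R2 + 569/252·R5.
R3 ← R3 − 275/252·R5.
R4 ← R4 + 407/252·R5.
R6 reduces to 0 = 0, so the extra equation is consistent.
Reading off the reduced rows gives x = 6, y = 4, z = -6, u = -3, v = 2.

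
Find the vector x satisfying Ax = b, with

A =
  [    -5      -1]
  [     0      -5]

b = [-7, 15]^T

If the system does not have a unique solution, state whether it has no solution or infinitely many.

Row-reduce the augmented matrix:
R1 ← R1 / (-5).
R2 ← R2 / (-5).
R1 ← R1 − 1/5·R2.
Reading off the reduced rows gives x_1 = 2, x_2 = -3.

x_1 = 2, x_2 = -3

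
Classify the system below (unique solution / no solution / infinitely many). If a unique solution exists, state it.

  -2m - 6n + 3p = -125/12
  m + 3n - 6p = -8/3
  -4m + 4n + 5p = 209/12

m = 1/3, n = 5/2, p = 7/4

Row-reduce the augmented matrix:
R1 ← R1 / (-2).
R2 ← R2 − 1·R1.
R3 ← R3 + 4·R1.
Swap R2 and R3.
R2 ← R2 / (16).
R1 ← R1 − 3·R2.
R3 ← R3 / (-9/2).
R1 ← R1 + 21/16·R3.
R2 ← R2 + 1/16·R3.
Reading off the reduced rows gives m = 1/3, n = 5/2, p = 7/4.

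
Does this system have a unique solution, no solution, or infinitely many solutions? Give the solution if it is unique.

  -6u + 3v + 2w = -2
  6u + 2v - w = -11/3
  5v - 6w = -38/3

u = 0, v = -4/3, w = 1

Row-reduce the augmented matrix:
R1 ← R1 / (-6).
R2 ← R2 − 6·R1.
R2 ← R2 / (5).
R1 ← R1 + 1/2·R2.
R3 ← R3 − 5·R2.
R3 ← R3 / (-7).
R1 ← R1 + 7/30·R3.
R2 ← R2 − 1/5·R3.
Reading off the reduced rows gives u = 0, v = -4/3, w = 1.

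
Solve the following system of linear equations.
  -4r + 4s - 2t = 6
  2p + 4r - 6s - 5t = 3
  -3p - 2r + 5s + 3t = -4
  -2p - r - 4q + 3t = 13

infinitely many solutions

Row-reduce:
Swap R1 and R2.
R1 ← R1 / (2).
R3 ← R3 + 3·R1.
R4 ← R4 + 2·R1.
Swap R2 and R4.
R2 ← R2 / (-4).
R3 ← R3 / (4).
R1 ← R1 − 2·R3.
R2 ← R2 + 3/4·R3.
R4 ← R4 + 4·R3.
R4 ← R4 / (-13/2).
R1 ← R1 + 1/4·R4.
R2 ← R2 + 11/32·R4.
R3 ← R3 + 9/8·R4.
Rank is 4 with 5 unknowns, leaving s free.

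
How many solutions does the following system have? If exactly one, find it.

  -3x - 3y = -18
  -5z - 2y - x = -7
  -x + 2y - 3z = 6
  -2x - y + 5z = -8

no solution

Row-reduce:
R1 ← R1 / (-3).
R2 ← R2 + 1·R1.
R3 ← R3 + 1·R1.
R4 ← R4 + 2·R1.
R2 ← R2 / (-1).
R1 ← R1 − 1·R2.
R3 ← R3 − 3·R2.
R4 ← R4 − 1·R2.
R3 ← R3 / (-18).
R1 ← R1 + 5·R3.
R2 ← R2 − 5·R3.
Row 4 reduces to 0 = 3, a contradiction. The system is inconsistent.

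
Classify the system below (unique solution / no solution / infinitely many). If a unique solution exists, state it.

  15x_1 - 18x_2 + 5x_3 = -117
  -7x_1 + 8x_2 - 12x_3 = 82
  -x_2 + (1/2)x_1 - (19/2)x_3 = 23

no solution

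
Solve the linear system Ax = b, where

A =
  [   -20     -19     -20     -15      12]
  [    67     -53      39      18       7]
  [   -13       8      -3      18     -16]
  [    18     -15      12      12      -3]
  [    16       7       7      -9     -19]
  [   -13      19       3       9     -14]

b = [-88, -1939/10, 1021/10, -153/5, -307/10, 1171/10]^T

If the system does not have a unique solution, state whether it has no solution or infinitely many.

x_1 = -11/5, x_2 = 3, x_3 = 3/2, x_4 = 3, x_5 = 0

Row-reduce the augmented matrix:
R1 ← R1 / (-20).
R2 ← R2 − 67·R1.
R3 ← R3 + 13·R1.
R4 ← R4 − 18·R1.
R5 ← R5 − 16·R1.
R6 ← R6 + 13·R1.
R2 ← R2 / (-2333/20).
R1 ← R1 − 19/20·R2.
R3 ← R3 − 407/20·R2.
R4 ← R4 + 321/10·R2.
R5 ← R5 + 41/5·R2.
R6 ← R6 − 627/20·R2.
R3 ← R3 / (11934/2333).
R1 ← R1 − 1801/2333·R3.
R2 ← R2 − 560/2333·R3.
R4 ← R4 − 3978/2333·R3.
R5 ← R5 + 16405/2333·R3.
R6 ← R6 − 19772/2333·R3.
Swap R4 and R5.
R4 ← R4 / (911/78).
R1 ← R1 + 3781/1326·R4.
R2 ← R2 + 505/663·R4.
R3 ← R3 − 5735/1326·R4.
R6 ← R6 + 17617/663·R4.
Swap R5 and R6.
R5 ← R5 / (-943788/15487).
R1 ← R1 + 95949/15487·R5.
R2 ← R2 + 29411/15487·R5.
R3 ← R3 − 148525/15487·R5.
R4 ← R4 + 2661/911·R5.
R6 reduces to 0 = 0, so the extra equation is consistent.
Reading off the reduced rows gives x_1 = -11/5, x_2 = 3, x_3 = 3/2, x_4 = 3, x_5 = 0.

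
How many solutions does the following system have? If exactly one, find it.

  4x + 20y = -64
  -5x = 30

Row-reduce the augmented matrix:
R1 ← R1 / (4).
R2 ← R2 + 5·R1.
R2 ← R2 / (25).
R1 ← R1 − 5·R2.
Reading off the reduced rows gives x = -6, y = -2.

x = -6, y = -2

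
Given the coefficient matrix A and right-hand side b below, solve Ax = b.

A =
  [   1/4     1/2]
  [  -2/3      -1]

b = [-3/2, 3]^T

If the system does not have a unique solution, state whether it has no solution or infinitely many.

x_1 = 0, x_2 = -3

From equation 2: x_2 = -3 − 2/3·x_1.
Substitute into equation 1 and solve: x_1 = 0.
Then x_2 = -3.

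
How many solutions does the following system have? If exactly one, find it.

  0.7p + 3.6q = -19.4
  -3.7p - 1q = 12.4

Row-reduce the augmented matrix:
R1 ← R1 / (7/10).
R2 ← R2 + 37/10·R1.
R2 ← R2 / (631/35).
R1 ← R1 − 36/7·R2.
Reading off the reduced rows gives p = -2, q = -5.

p = -2, q = -5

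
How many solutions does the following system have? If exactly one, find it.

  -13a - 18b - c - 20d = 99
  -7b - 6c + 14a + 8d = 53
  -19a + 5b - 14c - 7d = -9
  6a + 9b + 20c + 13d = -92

Row-reduce the augmented matrix:
R1 ← R1 / (-13).
R2 ← R2 − 14·R1.
R3 ← R3 + 19·R1.
R4 ← R4 − 6·R1.
R2 ← R2 / (-343/13).
R1 ← R1 − 18/13·R2.
R3 ← R3 − 407/13·R2.
R4 ← R4 − 9/13·R2.
R3 ← R3 / (-7181/343).
R1 ← R1 + 101/343·R3.
R2 ← R2 − 92/343·R3.
R4 ← R4 − 6638/343·R3.
R4 ← R4 / (65447/7181).
R1 ← R1 − 5323/7181·R4.
R2 ← R2 − 4252/7181·R4.
R3 ← R3 + 2115/7181·R4.
Reading off the reduced rows gives a = 1, b = -5, c = -2, d = -1.

a = 1, b = -5, c = -2, d = -1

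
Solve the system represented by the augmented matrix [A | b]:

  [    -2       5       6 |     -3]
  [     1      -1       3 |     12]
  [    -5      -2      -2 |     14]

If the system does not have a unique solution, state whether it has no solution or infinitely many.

x_1 = -2, x_2 = -5, x_3 = 3

Row-reduce the augmented matrix:
R1 ← R1 / (-2).
R2 ← R2 − 1·R1.
R3 ← R3 + 5·R1.
R2 ← R2 / (3/2).
R1 ← R1 + 5/2·R2.
R3 ← R3 + 29/2·R2.
R3 ← R3 / (41).
R1 ← R1 − 7·R3.
R2 ← R2 − 4·R3.
Reading off the reduced rows gives x_1 = -2, x_2 = -5, x_3 = 3.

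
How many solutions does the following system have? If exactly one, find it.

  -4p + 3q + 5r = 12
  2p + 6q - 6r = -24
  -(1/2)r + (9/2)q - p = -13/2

no solution

Row-reduce:
R1 ← R1 / (-4).
R2 ← R2 − 2·R1.
R3 ← R3 + 1·R1.
R2 ← R2 / (15/2).
R1 ← R1 + 3/4·R2.
R3 ← R3 − 15/4·R2.
Row 3 reduces to 0 = -1/2, a contradiction. The system is inconsistent.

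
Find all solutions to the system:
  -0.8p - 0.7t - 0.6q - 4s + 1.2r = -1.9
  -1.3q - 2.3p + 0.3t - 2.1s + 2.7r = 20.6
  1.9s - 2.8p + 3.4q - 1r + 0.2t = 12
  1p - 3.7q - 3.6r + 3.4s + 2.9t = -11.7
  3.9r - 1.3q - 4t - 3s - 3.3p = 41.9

p = -6, q = -2, r = 5, s = 4, t = -3

Row-reduce the augmented matrix:
R1 ← R1 / (-4/5).
R2 ← R2 + 23/10·R1.
R3 ← R3 + 14/5·R1.
R4 ← R4 − 1·R1.
R5 ← R5 + 33/10·R1.
R2 ← R2 / (17/40).
R1 ← R1 − 3/4·R2.
R3 ← R3 − 11/2·R2.
R4 ← R4 + 89/20·R2.
R5 ← R5 − 47/40·R2.
R3 ← R3 / (383/85).
R1 ← R1 + 3/17·R3.
R2 ← R2 + 30/17·R3.
R4 ← R4 + 846/85·R3.
R5 ← R5 − 87/85·R3.
R4 ← R4 / (-261893/1915).
R1 ← R1 + 12049/766·R4.
R2 ← R2 + 7391/383·R4.
R3 ← R3 + 17977/766·R4.
R5 ← R5 − 4417/383·R4.
R5 ← R5 / (-21884349/5237860).
R1 ← R1 + 758717/2095144·R5.
R2 ← R2 + 463189/1047572·R5.
R3 ← R3 + 454281/2095144·R5.
R4 ← R4 − 260533/1047572·R5.
Reading off the reduced rows gives p = -6, q = -2, r = 5, s = 4, t = -3.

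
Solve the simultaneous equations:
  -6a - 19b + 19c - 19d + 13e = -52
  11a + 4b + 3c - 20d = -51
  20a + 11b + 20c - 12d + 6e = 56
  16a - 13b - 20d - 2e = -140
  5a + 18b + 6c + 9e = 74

Row-reduce the augmented matrix:
R1 ← R1 / (-6).
R2 ← R2 − 11·R1.
R3 ← R3 − 20·R1.
R4 ← R4 − 16·R1.
R5 ← R5 − 5·R1.
R2 ← R2 / (-185/6).
R1 ← R1 − 19/6·R2.
R3 ← R3 + 157/3·R2.
R4 ← R4 + 191/3·R2.
R5 ← R5 − 13/6·R2.
R3 ← R3 / (3537/185).
R1 ← R1 − 133/185·R3.
R2 ← R2 + 227/185·R3.
R4 ← R4 + 5079/185·R3.
R5 ← R5 − 4531/185·R3.
R4 ← R4 / (80200/1179).
R1 ← R1 + 11077/3537·R4.
R2 ← R2 − 10316/3537·R4.
R3 ← R3 − 3281/3537·R4.
R5 ← R5 + 149989/3537·R4.
R5 ← R5 / (233581/30075).
R1 ← R1 + 6842/30075·R5.
R2 ← R2 + 1214/30075·R5.
R3 ← R3 − 15526/30075·R5.
R4 ← R4 + 559/10025·R5.
Reading off the reduced rows gives a = -2, b = 4, c = 5, d = 3, e = -2.

a = -2, b = 4, c = 5, d = 3, e = -2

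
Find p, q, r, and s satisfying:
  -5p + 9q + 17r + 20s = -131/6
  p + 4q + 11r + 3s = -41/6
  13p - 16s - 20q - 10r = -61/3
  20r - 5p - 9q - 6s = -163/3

Row-reduce the augmented matrix:
R1 ← R1 / (-5).
R2 ← R2 − 1·R1.
R3 ← R3 − 13·R1.
R4 ← R4 + 5·R1.
R2 ← R2 / (29/5).
R1 ← R1 + 9/5·R2.
R3 ← R3 − 17/5·R2.
R4 ← R4 + 18·R2.
R3 ← R3 / (747/29).
R1 ← R1 − 31/29·R3.
R2 ← R2 − 72/29·R3.
R4 ← R4 − 1383/29·R3.
R4 ← R4 / (-15769/249).
R1 ← R1 + 2354/747·R4.
R2 ← R2 + 155/83·R4.
R3 ← R3 − 925/747·R4.
Reading off the reduced rows gives p = 2/3, q = 3, r = -3/2, s = -1.

p = 2/3, q = 3, r = -3/2, s = -1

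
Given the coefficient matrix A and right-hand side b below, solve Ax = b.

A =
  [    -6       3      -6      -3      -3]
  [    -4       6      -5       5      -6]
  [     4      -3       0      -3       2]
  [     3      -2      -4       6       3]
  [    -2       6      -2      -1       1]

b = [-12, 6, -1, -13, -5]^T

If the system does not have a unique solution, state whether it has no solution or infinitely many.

x_1 = 2, x_2 = 1, x_3 = 2, x_4 = 0, x_5 = -3

Row-reduce the augmented matrix:
R1 ← R1 / (-6).
R2 ← R2 + 4·R1.
R3 ← R3 − 4·R1.
R4 ← R4 − 3·R1.
R5 ← R5 + 2·R1.
R2 ← R2 / (4).
R1 ← R1 + 1/2·R2.
R3 ← R3 + 1·R2.
R4 ← R4 + 1/2·R2.
R5 ← R5 − 5·R2.
R3 ← R3 / (-17/4).
R1 ← R1 − 7/8·R3.
R2 ← R2 + 1/4·R3.
R4 ← R4 + 57/8·R3.
R5 ← R5 − 5/4·R3.
R4 ← R4 / (184/17).
R1 ← R1 − 12/17·R4.
R2 ← R2 − 33/17·R4.
R3 ← R3 − 13/17·R4.
R5 ← R5 + 165/17·R4.
R5 ← R5 / (3351/368).
R1 ← R1 + 35/92·R5.
R2 ← R2 + 523/368·R5.
R3 ← R3 − 17/368·R5.
R4 ← R4 − 91/368·R5.
Reading off the reduced rows gives x_1 = 2, x_2 = 1, x_3 = 2, x_4 = 0, x_5 = -3.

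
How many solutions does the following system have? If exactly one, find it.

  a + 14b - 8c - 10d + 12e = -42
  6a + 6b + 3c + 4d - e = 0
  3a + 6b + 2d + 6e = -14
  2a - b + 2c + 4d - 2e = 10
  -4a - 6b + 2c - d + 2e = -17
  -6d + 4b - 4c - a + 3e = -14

a = -4, b = 2, c = -4, d = 5, e = -4

Row-reduce the augmented matrix:
R2 ← R2 − 6·R1.
R3 ← R3 − 3·R1.
R4 ← R4 − 2·R1.
R5 ← R5 + 4·R1.
R6 ← R6 + 1·R1.
R2 ← R2 / (-78).
R1 ← R1 − 14·R2.
R3 ← R3 + 36·R2.
R4 ← R4 + 29·R2.
R5 ← R5 − 50·R2.
R6 ← R6 − 18·R2.
R3 ← R3 / (6/13).
R1 ← R1 − 15/13·R3.
R2 ← R2 + 17/26·R3.
R4 ← R4 + 25/26·R3.
R5 ← R5 − 35/13·R3.
R6 ← R6 + 3/13·R3.
R4 ← R4 / (16/3).
R1 ← R1 + 14/3·R4.
R2 ← R2 − 8/3·R4.
R3 ← R3 − 16/3·R4.
R5 ← R5 + 43/3·R4.
R5 ← R5 / (173/32).
R1 ← R1 + 125/48·R5.
R2 ← R2 − 7/4·R5.
R3 ← R3 + 5/6·R5.
R4 ← R4 − 53/32·R5.
R6 reduces to 0 = 0, so the extra equation is consistent.
Reading off the reduced rows gives a = -4, b = 2, c = -4, d = 5, e = -4.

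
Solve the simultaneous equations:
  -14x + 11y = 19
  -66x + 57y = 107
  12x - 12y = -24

no solution

Row-reduce:
R1 ← R1 / (-14).
R2 ← R2 + 66·R1.
R3 ← R3 − 12·R1.
R2 ← R2 / (36/7).
R1 ← R1 + 11/14·R2.
R3 ← R3 + 18/7·R2.
Row 3 reduces to 0 = 1, a contradiction. The system is inconsistent.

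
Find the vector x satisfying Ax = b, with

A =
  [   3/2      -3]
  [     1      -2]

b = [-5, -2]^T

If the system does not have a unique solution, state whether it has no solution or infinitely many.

Row-reduce:
R1 ← R1 / (3/2).
R2 ← R2 − 1·R1.
Row 2 reduces to 0 = 4/3, a contradiction. The system is inconsistent.

no solution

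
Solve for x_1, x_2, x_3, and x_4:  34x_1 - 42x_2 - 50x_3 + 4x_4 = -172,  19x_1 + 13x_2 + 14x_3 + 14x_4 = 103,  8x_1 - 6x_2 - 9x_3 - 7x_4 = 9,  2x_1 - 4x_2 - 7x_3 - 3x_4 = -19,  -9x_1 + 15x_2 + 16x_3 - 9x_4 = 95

x_1 = 4, x_2 = 1, x_3 = 5, x_4 = -4

Row-reduce the augmented matrix:
R1 ← R1 / (34).
R2 ← R2 − 19·R1.
R3 ← R3 − 8·R1.
R4 ← R4 − 2·R1.
R5 ← R5 + 9·R1.
R2 ← R2 / (620/17).
R1 ← R1 + 21/17·R2.
R3 ← R3 − 66/17·R2.
R4 ← R4 + 26/17·R2.
R5 ← R5 − 66/17·R2.
R3 ← R3 / (-17/10).
R1 ← R1 + 1/20·R3.
R2 ← R2 − 23/20·R3.
R4 ← R4 + 23/10·R3.
R5 ← R5 + 17/10·R3.
R4 ← R4 / (5110/527).
R1 ← R1 − 829/1054·R4.
R2 ← R2 + 6215/1054·R4.
R3 ← R3 − 2850/527·R4.
R5 reduces to 0 = 0, so the extra equation is consistent.
Reading off the reduced rows gives x_1 = 4, x_2 = 1, x_3 = 5, x_4 = -4.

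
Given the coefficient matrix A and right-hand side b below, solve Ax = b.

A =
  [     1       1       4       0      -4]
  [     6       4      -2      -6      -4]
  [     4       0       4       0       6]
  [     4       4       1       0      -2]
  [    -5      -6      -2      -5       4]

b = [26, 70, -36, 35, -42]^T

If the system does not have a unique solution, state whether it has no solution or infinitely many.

x_1 = 1, x_2 = 5, x_3 = -1, x_4 = -3, x_5 = -6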